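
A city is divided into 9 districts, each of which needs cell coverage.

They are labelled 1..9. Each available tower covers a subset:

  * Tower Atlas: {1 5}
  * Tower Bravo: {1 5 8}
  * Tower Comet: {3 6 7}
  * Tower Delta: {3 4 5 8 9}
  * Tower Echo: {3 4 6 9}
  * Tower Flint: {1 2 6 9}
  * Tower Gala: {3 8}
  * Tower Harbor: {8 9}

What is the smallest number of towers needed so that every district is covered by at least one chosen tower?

3

Take {Comet, Delta, Flint}. Their union is {1, 2, 3, 4, 5, 6, 7, 8, 9}, which is all 9 districts.
Only Flint contains 2, so Flint is forced; the remaining 5 districts need at least 2 more towers (each remaining tower adds at most 4) — so at least 3 towers are needed, and 3 is optimal.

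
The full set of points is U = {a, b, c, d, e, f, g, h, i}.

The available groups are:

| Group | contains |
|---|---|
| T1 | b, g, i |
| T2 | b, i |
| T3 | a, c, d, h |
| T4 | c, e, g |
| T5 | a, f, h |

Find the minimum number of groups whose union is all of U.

4

T2 and T3 and T4 and T5 together: T2 ∪ T3 ∪ T4 ∪ T5 = {a, b, c, d, e, f, g, h, i} — every point is covered.
No 3 of the 5 groups cover everything (all 10 combinations miss at least one point), so 4 is optimal.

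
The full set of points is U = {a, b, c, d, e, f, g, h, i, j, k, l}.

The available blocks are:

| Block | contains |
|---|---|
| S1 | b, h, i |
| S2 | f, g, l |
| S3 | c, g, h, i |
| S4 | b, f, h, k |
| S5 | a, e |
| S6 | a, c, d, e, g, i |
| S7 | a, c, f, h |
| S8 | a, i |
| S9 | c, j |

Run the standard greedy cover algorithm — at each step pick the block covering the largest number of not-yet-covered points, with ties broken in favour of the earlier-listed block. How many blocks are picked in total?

4

Greedy: pick S6 (covers 6 new) → pick S4 (covers 4 new) → pick S2 (covers 1 new) → pick S9 (covers 1 new). Total picks: 4.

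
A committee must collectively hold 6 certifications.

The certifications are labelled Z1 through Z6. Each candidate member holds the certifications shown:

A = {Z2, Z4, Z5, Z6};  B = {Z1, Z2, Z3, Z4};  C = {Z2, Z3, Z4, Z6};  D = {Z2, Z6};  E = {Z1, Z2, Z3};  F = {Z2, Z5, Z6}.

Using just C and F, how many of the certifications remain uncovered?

Union of C, F = {Z2, Z3, Z4, Z5, Z6}.
Not covered: Z1 — 1 certification.

1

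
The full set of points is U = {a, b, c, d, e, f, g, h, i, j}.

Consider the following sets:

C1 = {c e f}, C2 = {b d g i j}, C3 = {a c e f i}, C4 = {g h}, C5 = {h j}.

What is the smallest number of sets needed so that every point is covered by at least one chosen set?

3

C2, C3, and C4 cover everything between them: the union {a, b, c, d, e, f, g, h, i, j} is all of U.
Only C3 contains a, so C3 is forced; the remaining 5 points need at least 2 more sets (each remaining set adds at most 4) — so at least 3 sets are needed, and 3 is optimal.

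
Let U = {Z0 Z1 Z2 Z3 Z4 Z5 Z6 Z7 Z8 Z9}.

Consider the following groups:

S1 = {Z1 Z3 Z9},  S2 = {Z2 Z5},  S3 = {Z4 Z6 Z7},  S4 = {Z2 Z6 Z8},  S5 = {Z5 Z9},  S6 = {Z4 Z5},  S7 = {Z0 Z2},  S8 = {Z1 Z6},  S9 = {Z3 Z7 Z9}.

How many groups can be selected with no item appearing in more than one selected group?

S6, S7, S8, S9 are pairwise disjoint (S6={Z4,Z5}; S7={Z0,Z2}; S8={Z1,Z6}; S9={Z3,Z7,Z9}).
Every remaining group overlaps one of these, and no 5 of the listed groups are pairwise disjoint, so 4 is the maximum.

4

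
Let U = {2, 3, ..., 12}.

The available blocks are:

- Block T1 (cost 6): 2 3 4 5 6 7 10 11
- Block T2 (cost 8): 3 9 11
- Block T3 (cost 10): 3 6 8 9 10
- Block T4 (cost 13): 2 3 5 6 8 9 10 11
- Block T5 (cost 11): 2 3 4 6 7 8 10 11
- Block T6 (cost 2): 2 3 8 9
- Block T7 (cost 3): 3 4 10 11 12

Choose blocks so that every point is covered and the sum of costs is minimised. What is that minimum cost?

T1, T6, T7 together cover every point (T1 ∪ T6 ∪ T7 = {2, 3, 4, 5, 6, 7, 8, 9, 10, 11, 12}); total cost 6 + 2 + 3 = 11.
No covering selection has total cost below 11.

11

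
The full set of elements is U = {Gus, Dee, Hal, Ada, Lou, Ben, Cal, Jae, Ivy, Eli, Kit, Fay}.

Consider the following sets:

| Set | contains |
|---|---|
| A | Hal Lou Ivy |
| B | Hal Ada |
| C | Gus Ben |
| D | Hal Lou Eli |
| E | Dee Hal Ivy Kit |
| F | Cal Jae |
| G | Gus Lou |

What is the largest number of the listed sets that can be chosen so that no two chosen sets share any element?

3

B, F, G are pairwise disjoint (B={Hal,Ada}; F={Cal,Jae}; G={Gus,Lou}).
Every remaining set overlaps one of these, and no 4 of the listed sets are pairwise disjoint, so 3 is the maximum.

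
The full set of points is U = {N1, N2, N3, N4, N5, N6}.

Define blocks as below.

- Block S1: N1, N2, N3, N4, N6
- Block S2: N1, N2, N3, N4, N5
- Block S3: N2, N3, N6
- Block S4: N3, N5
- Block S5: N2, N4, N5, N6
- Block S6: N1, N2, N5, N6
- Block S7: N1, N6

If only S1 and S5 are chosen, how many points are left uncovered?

0

Union of S1, S5 = {N1, N2, N3, N4, N5, N6} — that's every point, so 0 are uncovered.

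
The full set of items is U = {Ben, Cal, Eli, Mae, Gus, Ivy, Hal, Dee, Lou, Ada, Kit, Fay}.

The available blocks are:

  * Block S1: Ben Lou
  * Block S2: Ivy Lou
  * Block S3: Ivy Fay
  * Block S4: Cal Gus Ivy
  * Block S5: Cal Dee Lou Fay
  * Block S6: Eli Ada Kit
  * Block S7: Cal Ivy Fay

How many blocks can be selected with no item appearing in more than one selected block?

S1, S6, S7 are pairwise disjoint (S1={Ben,Lou}; S6={Eli,Ada,Kit}; S7={Cal,Ivy,Fay}).
Every remaining block overlaps one of these, and no 4 of the listed blocks are pairwise disjoint, so 3 is the maximum.

3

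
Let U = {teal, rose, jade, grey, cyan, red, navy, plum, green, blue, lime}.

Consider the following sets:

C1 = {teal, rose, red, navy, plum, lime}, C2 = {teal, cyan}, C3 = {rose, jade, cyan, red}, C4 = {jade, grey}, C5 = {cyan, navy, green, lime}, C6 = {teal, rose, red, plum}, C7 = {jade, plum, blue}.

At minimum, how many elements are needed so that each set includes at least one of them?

3

Take H = {teal, jade, lime}. Each listed set contains at least one of these, so H is a hitting set of size 3.
The sets C4, C5, C6 are pairwise disjoint, so any hitting set needs a separate element for each — at least 3. Hence 3 is optimal.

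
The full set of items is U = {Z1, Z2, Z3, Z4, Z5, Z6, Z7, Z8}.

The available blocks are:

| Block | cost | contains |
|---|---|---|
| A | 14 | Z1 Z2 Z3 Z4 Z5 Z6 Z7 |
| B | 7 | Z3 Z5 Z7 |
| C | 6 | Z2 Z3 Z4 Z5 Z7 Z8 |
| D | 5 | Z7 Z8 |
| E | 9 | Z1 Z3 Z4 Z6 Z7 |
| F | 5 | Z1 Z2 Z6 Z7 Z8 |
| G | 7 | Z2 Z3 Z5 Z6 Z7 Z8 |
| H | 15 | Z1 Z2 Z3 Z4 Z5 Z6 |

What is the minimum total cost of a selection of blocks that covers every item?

C, F together cover every item (C ∪ F = {Z1, Z2, Z3, Z4, Z5, Z6, Z7, Z8}); total cost 6 + 5 = 11.
No covering selection has total cost below 11.

11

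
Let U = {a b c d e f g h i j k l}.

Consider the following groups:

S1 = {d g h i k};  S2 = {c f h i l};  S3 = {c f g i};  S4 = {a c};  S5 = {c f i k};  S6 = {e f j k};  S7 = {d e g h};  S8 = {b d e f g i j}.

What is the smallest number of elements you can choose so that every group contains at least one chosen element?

T = {c, d, e} meets every group (each contains at least one member of T), and |T| = 3.
No choice of 2 elements meets every group, so 3 is the minimum.

3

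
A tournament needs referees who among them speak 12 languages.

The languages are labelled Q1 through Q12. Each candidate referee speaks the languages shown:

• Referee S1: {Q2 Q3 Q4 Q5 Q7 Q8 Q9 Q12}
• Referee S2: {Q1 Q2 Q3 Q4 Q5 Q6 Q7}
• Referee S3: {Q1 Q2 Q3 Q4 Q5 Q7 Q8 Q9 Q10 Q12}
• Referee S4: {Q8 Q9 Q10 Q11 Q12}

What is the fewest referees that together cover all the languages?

2

S2 and S4 together: S2 ∪ S4 = {Q1, Q2, Q3, Q4, Q5, Q6, Q7, Q8, Q9, Q10, Q11, Q12} — every language is covered.
No single referee has all 12 languages (the largest, S3, has 10), so 2 is optimal.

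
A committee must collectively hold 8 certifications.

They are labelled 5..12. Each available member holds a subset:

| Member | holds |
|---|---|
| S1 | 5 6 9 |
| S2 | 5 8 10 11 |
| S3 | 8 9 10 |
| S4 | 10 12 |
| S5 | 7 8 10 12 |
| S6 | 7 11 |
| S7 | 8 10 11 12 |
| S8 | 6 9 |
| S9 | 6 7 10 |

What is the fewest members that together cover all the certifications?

Take {S1, S7, S9}. Their union is {5, 6, 7, 8, 9, 10, 11, 12}, which is all 8 certifications.
No 2 of the 9 members cover everything (all 36 combinations miss at least one certification), so 3 is optimal.

3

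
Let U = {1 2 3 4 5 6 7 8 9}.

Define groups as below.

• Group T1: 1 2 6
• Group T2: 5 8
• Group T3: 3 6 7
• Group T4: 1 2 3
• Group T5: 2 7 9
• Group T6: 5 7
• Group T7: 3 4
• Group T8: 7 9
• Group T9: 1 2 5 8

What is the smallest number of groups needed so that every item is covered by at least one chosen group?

4

Take {T3, T5, T7, T9}. Their union is {1, 2, 3, 4, 5, 6, 7, 8, 9}, which is all 9 items.
No 3 of the 9 groups cover everything (all 84 combinations miss at least one item), so 4 is optimal.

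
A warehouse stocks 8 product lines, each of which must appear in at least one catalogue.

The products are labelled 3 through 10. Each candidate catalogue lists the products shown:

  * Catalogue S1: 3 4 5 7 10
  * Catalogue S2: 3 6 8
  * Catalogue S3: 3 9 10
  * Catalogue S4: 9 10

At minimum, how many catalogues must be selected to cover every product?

S1 and S2 and S3 together: S1 ∪ S2 ∪ S3 = {3, 4, 5, 6, 7, 8, 9, 10} — every product is covered.
Only S1 contains 4, so S1 is forced; the remaining 3 products need at least 2 more catalogues (each remaining catalogue adds at most 2) — so at least 3 catalogues are needed, and 3 is optimal.

3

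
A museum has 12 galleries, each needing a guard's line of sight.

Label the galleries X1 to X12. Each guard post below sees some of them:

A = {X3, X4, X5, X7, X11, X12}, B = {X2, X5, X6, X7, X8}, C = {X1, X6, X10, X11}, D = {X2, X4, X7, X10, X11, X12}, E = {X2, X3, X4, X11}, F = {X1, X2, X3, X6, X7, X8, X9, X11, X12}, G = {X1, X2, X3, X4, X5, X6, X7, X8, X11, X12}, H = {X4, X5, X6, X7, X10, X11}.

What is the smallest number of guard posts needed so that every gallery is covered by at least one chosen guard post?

F and H together: F ∪ H = {X1, X2, X3, X4, X5, X6, X7, X8, X9, X10, X11, X12} — every gallery is covered.
No single guard post has all 12 galleries (the largest, G, has 10), so 2 is optimal.

2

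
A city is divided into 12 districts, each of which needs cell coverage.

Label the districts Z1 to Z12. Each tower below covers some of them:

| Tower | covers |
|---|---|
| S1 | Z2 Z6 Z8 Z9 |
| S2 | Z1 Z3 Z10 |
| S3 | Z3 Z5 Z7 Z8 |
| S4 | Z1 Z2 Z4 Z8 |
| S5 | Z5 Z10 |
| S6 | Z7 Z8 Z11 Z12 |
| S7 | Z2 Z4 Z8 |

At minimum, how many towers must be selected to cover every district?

Take {S1, S2, S5, S6, S7}. Their union is {Z1, Z2, Z3, Z4, Z5, Z6, Z7, Z8, Z9, Z10, Z11, Z12}, which is all 12 districts.
No 4 of the 7 towers cover everything (all 35 combinations miss at least one district), so 5 is optimal.

5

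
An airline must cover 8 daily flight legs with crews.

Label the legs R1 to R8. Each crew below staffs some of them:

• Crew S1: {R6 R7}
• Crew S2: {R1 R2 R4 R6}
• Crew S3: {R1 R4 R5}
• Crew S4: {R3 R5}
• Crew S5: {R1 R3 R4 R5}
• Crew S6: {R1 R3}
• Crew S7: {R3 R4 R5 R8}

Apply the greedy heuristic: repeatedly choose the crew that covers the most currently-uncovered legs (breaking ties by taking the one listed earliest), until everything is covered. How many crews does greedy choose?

Greedy: pick S2 (covers 4 new) → pick S7 (covers 3 new) → pick S1 (covers 1 new). Total picks: 3.

3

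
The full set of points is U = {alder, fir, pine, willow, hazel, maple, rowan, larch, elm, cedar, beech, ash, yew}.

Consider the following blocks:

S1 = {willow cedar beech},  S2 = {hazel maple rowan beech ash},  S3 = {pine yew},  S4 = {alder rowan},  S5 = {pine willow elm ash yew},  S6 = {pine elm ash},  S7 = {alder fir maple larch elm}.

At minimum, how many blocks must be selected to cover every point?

4

Take {S1, S2, S3, S7}. Their union is {alder, fir, pine, willow, hazel, maple, rowan, larch, elm, cedar, beech, ash, yew}, which is all 13 points.
No 3 of the 7 blocks cover everything (all 35 combinations miss at least one point), so 4 is optimal.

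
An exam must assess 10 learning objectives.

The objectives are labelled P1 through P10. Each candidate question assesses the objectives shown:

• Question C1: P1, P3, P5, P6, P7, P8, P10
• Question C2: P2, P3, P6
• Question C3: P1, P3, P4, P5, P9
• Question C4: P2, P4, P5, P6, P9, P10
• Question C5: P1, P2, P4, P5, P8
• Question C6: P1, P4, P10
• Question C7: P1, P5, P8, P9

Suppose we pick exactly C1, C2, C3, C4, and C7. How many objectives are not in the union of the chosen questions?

0

Union of C1, C2, C3, C4, C7 = {P1, P2, P3, P4, P5, P6, P7, P8, P9, P10} — that's every objective, so 0 are uncovered.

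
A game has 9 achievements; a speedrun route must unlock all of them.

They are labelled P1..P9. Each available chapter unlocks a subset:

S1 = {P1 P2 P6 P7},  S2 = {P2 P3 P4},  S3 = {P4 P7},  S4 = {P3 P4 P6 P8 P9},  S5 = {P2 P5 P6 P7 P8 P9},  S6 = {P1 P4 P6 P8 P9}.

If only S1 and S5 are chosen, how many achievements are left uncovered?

Union of S1, S5 = {P1, P2, P5, P6, P7, P8, P9}.
Not covered: P3, P4 — 2 achievements.

2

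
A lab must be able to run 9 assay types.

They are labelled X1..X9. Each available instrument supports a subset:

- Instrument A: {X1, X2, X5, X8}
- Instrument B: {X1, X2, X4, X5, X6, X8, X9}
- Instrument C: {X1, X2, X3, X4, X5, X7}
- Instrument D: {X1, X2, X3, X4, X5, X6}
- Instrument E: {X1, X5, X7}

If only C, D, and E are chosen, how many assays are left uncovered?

2

Union of C, D, E = {X1, X2, X3, X4, X5, X6, X7}.
Not covered: X8, X9 — 2 assays.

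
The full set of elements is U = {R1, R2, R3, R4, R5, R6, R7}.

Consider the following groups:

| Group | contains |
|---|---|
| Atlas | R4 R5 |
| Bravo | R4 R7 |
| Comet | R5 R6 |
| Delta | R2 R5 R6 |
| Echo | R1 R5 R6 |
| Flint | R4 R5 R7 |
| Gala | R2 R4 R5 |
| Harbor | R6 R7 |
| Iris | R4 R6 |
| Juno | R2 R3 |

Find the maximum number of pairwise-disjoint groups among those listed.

3

Bravo, Echo, Juno are pairwise disjoint (Bravo={R4,R7}; Echo={R1,R5,R6}; Juno={R2,R3}).
Every remaining group overlaps one of these, and no 4 of the listed groups are pairwise disjoint, so 3 is the maximum.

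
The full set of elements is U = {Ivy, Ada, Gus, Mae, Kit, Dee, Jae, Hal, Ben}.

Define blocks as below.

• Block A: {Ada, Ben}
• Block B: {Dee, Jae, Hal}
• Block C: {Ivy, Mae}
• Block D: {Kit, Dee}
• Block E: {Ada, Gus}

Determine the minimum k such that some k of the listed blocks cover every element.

Take {A, B, C, D, E}. Their union is {Ivy, Ada, Gus, Mae, Kit, Dee, Jae, Hal, Ben}, which is all 9 elements.
Only D contains Kit, so D is forced; the remaining 7 elements need at least 4 more blocks (each remaining block adds at most 2) — so at least 5 blocks are needed, and 5 is optimal.

5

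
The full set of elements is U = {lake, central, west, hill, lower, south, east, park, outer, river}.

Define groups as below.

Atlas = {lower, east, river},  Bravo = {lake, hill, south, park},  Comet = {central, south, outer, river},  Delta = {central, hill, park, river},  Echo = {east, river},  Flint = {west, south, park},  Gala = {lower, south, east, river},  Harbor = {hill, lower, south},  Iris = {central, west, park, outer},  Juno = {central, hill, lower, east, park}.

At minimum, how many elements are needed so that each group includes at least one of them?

H = {south, park, river} meets every group (each contains at least one member of H), and |H| = 3.
The groups Echo, Harbor, Iris are pairwise disjoint, so any hitting set needs a separate element for each — at least 3. Hence 3 is optimal.

3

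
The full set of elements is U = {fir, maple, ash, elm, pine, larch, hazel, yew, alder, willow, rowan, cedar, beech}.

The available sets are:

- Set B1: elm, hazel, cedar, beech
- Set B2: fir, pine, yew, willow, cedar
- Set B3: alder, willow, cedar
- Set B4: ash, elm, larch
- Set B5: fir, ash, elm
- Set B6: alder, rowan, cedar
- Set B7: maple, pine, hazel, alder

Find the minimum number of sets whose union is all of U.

B1 and B2 and B4 and B6 and B7 together: B1 ∪ B2 ∪ B4 ∪ B6 ∪ B7 = {fir, maple, ash, elm, pine, larch, hazel, yew, alder, willow, rowan, cedar, beech} — every element is covered.
No 4 of the 7 sets cover everything (all 35 combinations miss at least one element), so 5 is optimal.

5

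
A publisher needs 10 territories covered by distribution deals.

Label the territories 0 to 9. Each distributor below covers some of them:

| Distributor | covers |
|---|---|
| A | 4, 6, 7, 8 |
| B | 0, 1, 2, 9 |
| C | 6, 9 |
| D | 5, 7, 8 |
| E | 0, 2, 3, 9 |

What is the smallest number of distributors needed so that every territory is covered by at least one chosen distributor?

4

Take {A, B, D, E}. Their union is {0, 1, 2, 3, 4, 5, 6, 7, 8, 9}, which is all 10 territories.
No 3 of the 5 distributors cover everything (all 10 combinations miss at least one territory), so 4 is optimal.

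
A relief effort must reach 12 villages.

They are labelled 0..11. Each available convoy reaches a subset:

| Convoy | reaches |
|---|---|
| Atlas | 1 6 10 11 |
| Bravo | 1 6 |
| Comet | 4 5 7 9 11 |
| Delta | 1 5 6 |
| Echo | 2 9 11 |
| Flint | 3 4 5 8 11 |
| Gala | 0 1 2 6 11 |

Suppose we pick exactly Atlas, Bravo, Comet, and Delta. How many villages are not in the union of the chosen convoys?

Union of Atlas, Bravo, Comet, Delta = {1, 4, 5, 6, 7, 9, 10, 11}.
Not covered: 0, 2, 3, 8 — 4 villages.

4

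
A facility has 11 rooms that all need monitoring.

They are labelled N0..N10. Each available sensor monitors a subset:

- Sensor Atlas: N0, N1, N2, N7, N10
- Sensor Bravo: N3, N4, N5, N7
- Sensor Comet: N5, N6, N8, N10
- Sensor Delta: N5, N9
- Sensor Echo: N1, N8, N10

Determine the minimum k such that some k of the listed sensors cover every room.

4

Atlas and Bravo and Comet and Delta together: Atlas ∪ Bravo ∪ Comet ∪ Delta = {N0, N1, N2, N3, N4, N5, N6, N7, N8, N9, N10} — every room is covered.
No 3 of the 5 sensors cover everything (all 10 combinations miss at least one room), so 4 is optimal.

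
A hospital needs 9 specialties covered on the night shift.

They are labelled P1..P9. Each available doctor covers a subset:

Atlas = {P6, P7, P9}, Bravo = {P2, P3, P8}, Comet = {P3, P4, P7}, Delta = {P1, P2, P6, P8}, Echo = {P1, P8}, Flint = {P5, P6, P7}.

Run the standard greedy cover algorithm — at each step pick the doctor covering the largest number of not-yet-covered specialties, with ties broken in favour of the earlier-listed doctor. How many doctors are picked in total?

4

Greedy: pick Delta (covers 4 new) → pick Comet (covers 3 new) → pick Atlas (covers 1 new) → pick Flint (covers 1 new). Total picks: 4.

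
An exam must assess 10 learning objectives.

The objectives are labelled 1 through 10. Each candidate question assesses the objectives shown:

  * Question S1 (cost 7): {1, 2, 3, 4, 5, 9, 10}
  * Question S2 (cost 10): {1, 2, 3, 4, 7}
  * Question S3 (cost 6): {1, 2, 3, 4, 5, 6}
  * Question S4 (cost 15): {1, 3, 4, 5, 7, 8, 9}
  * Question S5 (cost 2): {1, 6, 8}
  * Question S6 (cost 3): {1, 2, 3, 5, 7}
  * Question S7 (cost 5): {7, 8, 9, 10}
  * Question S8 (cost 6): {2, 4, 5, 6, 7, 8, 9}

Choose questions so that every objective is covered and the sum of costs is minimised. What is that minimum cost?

S3, S7 together cover every objective (S3 ∪ S7 = {1, 2, 3, 4, 5, 6, 7, 8, 9, 10}); total cost 6 + 5 = 11.
The greedy pick S6, S5, S1 costs 12; no covering selection beats 11.

11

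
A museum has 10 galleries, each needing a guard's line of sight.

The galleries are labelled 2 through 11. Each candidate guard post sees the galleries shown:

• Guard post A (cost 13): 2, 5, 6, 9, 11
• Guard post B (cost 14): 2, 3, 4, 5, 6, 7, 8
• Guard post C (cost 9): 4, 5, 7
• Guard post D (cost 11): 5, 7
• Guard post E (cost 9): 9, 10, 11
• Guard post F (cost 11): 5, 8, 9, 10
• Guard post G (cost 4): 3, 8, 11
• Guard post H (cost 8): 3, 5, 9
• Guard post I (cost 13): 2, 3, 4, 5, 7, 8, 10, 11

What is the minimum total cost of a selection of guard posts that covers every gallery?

B, E together cover every gallery (B ∪ E = {2, 3, 4, 5, 6, 7, 8, 9, 10, 11}); total cost 14 + 9 = 23.
The greedy pick G, I, A costs 30; no covering selection beats 23.

23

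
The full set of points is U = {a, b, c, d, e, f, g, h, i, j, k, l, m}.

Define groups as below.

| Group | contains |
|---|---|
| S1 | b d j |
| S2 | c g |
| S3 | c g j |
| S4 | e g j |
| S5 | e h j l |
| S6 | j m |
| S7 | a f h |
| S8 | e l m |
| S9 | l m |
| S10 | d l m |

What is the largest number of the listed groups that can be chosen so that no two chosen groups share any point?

S1, S2, S7, S8 are pairwise disjoint (S1={b,d,j}; S2={c,g}; S7={a,f,h}; S8={e,l,m}).
Every remaining group overlaps one of these, and no 5 of the listed groups are pairwise disjoint, so 4 is the maximum.

4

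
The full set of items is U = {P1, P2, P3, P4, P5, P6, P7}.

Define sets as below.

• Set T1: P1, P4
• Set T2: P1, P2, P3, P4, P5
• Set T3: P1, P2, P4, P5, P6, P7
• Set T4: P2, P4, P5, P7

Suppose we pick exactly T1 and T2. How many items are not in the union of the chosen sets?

Union of T1, T2 = {P1, P2, P3, P4, P5}.
Not covered: P6, P7 — 2 items.

2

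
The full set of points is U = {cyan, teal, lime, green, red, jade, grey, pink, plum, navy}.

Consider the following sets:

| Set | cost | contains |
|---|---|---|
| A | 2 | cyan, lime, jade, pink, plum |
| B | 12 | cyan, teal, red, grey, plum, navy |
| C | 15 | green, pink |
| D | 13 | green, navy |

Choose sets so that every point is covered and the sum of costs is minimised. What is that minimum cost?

A, B, D together cover every point (A ∪ B ∪ D = {cyan, teal, lime, green, red, jade, grey, pink, plum, navy}); total cost 2 + 12 + 13 = 27.
No covering selection has total cost below 27.

27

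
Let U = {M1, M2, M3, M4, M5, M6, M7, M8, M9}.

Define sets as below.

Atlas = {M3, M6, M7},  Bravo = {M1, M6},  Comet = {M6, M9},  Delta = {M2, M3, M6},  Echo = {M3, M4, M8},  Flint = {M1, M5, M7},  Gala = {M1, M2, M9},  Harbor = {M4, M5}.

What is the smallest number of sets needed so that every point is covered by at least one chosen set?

4

Take {Delta, Echo, Flint, Gala}. Their union is {M1, M2, M3, M4, M5, M6, M7, M8, M9}, which is all 9 points.
No 3 of the 8 sets cover everything (all 56 combinations miss at least one point), so 4 is optimal.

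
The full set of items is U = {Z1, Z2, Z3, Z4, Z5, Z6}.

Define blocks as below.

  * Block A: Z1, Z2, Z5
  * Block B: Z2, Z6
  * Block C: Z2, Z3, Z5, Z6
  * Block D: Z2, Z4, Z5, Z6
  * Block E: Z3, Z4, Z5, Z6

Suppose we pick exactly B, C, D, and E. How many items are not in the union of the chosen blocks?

1

Union of B, C, D, E = {Z2, Z3, Z4, Z5, Z6}.
Not covered: Z1 — 1 item.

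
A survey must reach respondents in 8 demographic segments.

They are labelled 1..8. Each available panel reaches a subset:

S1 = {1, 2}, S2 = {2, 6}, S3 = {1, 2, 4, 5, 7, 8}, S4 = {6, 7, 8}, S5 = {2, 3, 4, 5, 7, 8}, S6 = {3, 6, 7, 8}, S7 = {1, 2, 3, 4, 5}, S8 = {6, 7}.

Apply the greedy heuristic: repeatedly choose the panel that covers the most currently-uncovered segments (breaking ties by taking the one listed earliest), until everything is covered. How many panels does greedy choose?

Greedy: pick S3 (covers 6 new) → pick S6 (covers 2 new). Total picks: 2.

2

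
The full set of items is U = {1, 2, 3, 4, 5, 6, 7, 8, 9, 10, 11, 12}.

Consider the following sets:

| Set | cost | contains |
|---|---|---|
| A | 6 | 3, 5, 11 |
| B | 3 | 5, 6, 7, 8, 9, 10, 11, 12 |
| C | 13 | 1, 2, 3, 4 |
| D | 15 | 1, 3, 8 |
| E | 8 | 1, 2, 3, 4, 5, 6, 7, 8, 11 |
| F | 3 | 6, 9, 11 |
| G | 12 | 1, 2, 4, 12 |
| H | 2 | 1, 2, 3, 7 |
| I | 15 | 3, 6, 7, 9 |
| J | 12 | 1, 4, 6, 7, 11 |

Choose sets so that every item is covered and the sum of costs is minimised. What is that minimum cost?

11

B, E together cover every item (B ∪ E = {1, 2, 3, 4, 5, 6, 7, 8, 9, 10, 11, 12}); total cost 3 + 8 = 11.
The greedy pick B, H, E costs 13; no covering selection beats 11.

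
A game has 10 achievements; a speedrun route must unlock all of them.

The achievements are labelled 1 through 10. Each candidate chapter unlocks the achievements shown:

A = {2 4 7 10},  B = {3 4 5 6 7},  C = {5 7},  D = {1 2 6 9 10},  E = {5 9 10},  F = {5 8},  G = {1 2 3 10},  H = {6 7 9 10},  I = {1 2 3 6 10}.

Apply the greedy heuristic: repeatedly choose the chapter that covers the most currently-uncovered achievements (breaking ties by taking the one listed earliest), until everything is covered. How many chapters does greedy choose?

Greedy: pick B (covers 5 new) → pick D (covers 4 new) → pick F (covers 1 new). Total picks: 3.

3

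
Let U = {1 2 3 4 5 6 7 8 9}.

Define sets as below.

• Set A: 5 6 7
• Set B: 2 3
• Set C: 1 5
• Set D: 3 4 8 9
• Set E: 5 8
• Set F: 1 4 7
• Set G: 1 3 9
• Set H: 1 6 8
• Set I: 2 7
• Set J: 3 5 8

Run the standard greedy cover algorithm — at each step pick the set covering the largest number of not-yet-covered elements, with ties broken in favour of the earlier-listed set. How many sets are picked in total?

4

Greedy: pick D (covers 4 new) → pick A (covers 3 new) → pick B (covers 1 new) → pick C (covers 1 new). Total picks: 4.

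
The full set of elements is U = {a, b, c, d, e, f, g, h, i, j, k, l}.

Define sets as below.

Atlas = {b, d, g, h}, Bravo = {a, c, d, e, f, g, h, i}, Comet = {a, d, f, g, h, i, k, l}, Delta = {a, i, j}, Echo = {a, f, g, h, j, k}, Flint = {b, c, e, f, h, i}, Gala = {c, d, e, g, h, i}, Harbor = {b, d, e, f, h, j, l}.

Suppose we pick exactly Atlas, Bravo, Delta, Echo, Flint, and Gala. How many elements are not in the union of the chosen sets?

Union of Atlas, Bravo, Delta, Echo, Flint, Gala = {a, b, c, d, e, f, g, h, i, j, k}.
Not covered: l — 1 element.

1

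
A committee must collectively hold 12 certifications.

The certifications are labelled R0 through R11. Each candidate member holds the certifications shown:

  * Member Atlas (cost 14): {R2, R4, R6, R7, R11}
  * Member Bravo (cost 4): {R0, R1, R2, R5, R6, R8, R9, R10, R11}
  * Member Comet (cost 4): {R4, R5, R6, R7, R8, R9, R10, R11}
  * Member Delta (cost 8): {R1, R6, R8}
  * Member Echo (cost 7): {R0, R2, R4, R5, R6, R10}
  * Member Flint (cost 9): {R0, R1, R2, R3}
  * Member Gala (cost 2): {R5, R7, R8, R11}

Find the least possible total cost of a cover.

Comet, Flint together cover every certification (Comet ∪ Flint = {R0, R1, R2, R3, R4, R5, R6, R7, R8, R9, R10, R11}); total cost 4 + 9 = 13.
The greedy pick Bravo, Comet, Flint costs 17; no covering selection beats 13.

13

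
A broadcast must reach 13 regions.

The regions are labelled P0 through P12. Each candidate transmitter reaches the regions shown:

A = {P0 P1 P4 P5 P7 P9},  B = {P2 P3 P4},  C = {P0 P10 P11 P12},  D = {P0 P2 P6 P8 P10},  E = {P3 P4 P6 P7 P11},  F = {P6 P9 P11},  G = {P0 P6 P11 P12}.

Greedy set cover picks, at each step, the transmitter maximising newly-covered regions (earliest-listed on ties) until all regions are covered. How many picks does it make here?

4

Greedy: pick A (covers 6 new) → pick D (covers 4 new) → pick C (covers 2 new) → pick B (covers 1 new). Total picks: 4.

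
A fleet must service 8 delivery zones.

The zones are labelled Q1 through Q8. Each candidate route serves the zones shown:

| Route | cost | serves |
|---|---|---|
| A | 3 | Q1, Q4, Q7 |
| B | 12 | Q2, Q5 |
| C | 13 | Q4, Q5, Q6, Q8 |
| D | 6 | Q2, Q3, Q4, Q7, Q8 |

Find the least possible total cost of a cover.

A, C, D together cover every zone (A ∪ C ∪ D = {Q1, Q2, Q3, Q4, Q5, Q6, Q7, Q8}); total cost 3 + 13 + 6 = 22.
No covering selection has total cost below 22.

22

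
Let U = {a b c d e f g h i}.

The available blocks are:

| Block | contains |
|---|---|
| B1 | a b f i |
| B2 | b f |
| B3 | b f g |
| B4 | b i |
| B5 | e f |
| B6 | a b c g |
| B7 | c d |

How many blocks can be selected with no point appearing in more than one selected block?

3

B4, B5, B7 are pairwise disjoint (B4={b,i}; B5={e,f}; B7={c,d}).
Every remaining block overlaps one of these, and no 4 of the listed blocks are pairwise disjoint, so 3 is the maximum.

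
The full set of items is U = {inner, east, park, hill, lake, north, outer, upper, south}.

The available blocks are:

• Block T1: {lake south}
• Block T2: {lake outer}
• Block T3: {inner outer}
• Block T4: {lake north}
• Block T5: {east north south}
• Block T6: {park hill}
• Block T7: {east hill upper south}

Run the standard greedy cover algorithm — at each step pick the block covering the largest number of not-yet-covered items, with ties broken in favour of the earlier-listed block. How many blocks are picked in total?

5

Greedy: pick T7 (covers 4 new) → pick T2 (covers 2 new) → pick T3 (covers 1 new) → pick T4 (covers 1 new) → pick T6 (covers 1 new). Total picks: 5.
(The true minimum cover uses only 4 blocks, so greedy is not optimal here.)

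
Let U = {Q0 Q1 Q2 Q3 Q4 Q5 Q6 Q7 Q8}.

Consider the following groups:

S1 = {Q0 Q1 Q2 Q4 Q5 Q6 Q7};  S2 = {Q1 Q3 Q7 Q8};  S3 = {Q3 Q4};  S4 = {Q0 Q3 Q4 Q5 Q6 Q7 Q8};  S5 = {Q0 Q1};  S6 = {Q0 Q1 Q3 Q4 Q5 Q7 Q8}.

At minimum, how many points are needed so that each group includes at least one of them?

2

H = {Q1, Q4} meets every group (each contains at least one member of H), and |H| = 2.
The groups S3, S5 are pairwise disjoint, so any hitting set needs a separate point for each — at least 2. Hence 2 is optimal.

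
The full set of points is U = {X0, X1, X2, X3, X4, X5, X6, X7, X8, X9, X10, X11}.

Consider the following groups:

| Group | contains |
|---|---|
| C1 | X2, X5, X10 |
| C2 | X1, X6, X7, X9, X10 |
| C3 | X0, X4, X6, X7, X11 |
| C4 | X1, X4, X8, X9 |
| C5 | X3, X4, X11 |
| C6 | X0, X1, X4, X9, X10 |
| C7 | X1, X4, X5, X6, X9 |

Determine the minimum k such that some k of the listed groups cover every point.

4

C1 and C3 and C4 and C5 together: C1 ∪ C3 ∪ C4 ∪ C5 = {X0, X1, X2, X3, X4, X5, X6, X7, X8, X9, X10, X11} — every point is covered.
No 3 of the 7 groups cover everything (all 35 combinations miss at least one point), so 4 is optimal.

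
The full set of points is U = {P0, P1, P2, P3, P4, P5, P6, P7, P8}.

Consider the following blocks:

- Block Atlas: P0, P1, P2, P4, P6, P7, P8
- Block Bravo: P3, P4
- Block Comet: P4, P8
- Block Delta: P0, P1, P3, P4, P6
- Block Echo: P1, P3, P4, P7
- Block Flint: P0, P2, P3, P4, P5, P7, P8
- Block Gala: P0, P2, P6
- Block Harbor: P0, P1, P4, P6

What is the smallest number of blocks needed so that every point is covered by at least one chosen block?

2

Take {Flint, Harbor}. Their union is {P0, P1, P2, P3, P4, P5, P6, P7, P8}, which is all 9 points.
No single block has all 9 points (the largest, Atlas, has 7), so 2 is optimal.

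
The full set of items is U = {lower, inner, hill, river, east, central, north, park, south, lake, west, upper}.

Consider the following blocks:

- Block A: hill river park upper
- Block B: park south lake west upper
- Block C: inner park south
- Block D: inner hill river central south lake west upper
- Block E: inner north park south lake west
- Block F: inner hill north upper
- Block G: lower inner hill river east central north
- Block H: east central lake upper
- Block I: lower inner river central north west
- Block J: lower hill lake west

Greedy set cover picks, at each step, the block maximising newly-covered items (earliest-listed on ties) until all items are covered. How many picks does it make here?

3

Greedy: pick D (covers 8 new) → pick G (covers 3 new) → pick A (covers 1 new). Total picks: 3.
(The true minimum cover uses only 2 blocks, so greedy is not optimal here.)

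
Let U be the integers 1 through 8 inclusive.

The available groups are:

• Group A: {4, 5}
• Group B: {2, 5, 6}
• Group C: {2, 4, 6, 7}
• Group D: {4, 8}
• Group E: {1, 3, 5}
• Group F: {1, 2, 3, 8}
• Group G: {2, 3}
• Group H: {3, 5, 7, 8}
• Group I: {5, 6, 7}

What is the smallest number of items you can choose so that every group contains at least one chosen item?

Take T = {2, 5, 8}. Each listed group contains at least one of these, so T is a hitting set of size 3.
The groups D, G, I are pairwise disjoint, so any hitting set needs a separate item for each — at least 3. Hence 3 is optimal.

3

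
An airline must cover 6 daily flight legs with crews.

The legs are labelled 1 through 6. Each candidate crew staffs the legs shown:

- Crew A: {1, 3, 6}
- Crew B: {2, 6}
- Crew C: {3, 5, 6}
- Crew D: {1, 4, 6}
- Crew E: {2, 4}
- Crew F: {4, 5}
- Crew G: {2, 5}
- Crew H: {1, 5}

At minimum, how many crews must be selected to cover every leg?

Take {A, E, F}. Their union is {1, 2, 3, 4, 5, 6}, which is all 6 legs.
No 2 of the 8 crews cover everything (all 28 combinations miss at least one leg), so 3 is optimal.

3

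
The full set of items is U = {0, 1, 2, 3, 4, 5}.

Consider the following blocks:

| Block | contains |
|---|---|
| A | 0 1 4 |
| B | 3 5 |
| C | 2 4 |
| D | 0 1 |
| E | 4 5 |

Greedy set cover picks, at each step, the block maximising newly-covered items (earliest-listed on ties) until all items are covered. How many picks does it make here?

Greedy: pick A (covers 3 new) → pick B (covers 2 new) → pick C (covers 1 new). Total picks: 3.

3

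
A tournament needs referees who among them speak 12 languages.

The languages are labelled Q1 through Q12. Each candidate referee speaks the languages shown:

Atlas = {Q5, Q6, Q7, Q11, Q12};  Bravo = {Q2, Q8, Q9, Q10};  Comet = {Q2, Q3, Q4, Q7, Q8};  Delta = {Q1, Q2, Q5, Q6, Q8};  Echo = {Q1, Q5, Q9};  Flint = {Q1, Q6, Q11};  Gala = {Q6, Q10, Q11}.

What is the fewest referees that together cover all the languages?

4

Take {Atlas, Bravo, Comet, Flint}. Their union is {Q1, Q2, Q3, Q4, Q5, Q6, Q7, Q8, Q9, Q10, Q11, Q12}, which is all 12 languages.
No 3 of the 7 referees cover everything (all 35 combinations miss at least one language), so 4 is optimal.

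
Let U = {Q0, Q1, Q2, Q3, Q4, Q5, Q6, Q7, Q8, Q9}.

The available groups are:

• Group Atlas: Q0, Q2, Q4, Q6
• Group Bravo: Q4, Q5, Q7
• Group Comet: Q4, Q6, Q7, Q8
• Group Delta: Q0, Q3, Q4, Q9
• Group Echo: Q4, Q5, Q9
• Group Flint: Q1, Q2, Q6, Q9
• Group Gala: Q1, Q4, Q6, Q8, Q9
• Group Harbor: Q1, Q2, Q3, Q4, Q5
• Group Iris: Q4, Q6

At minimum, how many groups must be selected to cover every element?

3

Comet and Delta and Harbor together: Comet ∪ Delta ∪ Harbor = {Q0, Q1, Q2, Q3, Q4, Q5, Q6, Q7, Q8, Q9} — every element is covered.
No 2 of the 9 groups cover everything (all 36 combinations miss at least one element), so 3 is optimal.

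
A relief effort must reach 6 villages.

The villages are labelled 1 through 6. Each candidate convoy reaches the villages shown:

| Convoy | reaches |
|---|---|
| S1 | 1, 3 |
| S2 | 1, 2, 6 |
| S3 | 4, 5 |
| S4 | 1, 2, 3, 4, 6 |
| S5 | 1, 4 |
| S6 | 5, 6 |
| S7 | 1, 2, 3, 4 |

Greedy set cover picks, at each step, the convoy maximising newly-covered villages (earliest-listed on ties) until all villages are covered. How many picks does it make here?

Greedy: pick S4 (covers 5 new) → pick S3 (covers 1 new). Total picks: 2.

2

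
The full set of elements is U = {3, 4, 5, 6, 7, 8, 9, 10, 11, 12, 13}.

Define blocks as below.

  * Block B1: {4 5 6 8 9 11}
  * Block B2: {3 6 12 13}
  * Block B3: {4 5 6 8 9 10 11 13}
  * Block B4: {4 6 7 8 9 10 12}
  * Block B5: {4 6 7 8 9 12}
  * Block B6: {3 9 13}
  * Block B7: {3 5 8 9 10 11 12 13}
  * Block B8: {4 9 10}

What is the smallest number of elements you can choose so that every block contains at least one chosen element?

Take H = {3, 4}. Each listed block contains at least one of these, so H is a hitting set of size 2.
The blocks B2, B8 are pairwise disjoint, so any hitting set needs a separate element for each — at least 2. Hence 2 is optimal.

2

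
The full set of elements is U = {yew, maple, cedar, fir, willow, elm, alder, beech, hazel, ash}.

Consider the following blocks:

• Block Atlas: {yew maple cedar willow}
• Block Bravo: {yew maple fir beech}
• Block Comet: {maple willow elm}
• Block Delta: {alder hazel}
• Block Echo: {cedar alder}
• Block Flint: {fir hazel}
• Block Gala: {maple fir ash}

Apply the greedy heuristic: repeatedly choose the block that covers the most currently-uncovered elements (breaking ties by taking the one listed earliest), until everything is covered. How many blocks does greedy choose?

Greedy: pick Atlas (covers 4 new) → pick Bravo (covers 2 new) → pick Delta (covers 2 new) → pick Comet (covers 1 new) → pick Gala (covers 1 new). Total picks: 5.

5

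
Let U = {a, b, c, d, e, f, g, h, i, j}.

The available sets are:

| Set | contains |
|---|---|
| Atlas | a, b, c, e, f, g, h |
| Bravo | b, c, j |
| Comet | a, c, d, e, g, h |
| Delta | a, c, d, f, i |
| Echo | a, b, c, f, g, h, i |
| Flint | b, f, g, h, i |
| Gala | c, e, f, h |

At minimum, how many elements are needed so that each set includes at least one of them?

The 2 elements {c, g} hit every set.
No single element lies in every set, so at least 2 are needed and 2 is optimal.

2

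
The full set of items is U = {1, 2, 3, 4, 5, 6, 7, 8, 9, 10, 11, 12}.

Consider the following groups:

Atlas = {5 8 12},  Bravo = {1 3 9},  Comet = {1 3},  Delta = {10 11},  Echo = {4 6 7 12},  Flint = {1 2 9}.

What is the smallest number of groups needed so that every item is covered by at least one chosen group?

5

Atlas, Bravo, Delta, Echo, and Flint cover everything between them: the union {1, 2, 3, 4, 5, 6, 7, 8, 9, 10, 11, 12} is all of U.
No 4 of the 6 groups cover everything (all 15 combinations miss at least one item), so 5 is optimal.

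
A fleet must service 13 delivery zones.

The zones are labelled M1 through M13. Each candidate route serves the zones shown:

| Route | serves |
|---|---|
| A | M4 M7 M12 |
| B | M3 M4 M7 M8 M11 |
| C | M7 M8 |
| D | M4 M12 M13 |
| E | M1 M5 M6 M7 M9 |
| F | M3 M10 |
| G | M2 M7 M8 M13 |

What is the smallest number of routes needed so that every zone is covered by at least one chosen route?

5

B and D and E and F and G together: B ∪ D ∪ E ∪ F ∪ G = {M1, M2, M3, M4, M5, M6, M7, M8, M9, M10, M11, M12, M13} — every zone is covered.
No 4 of the 7 routes cover everything (all 35 combinations miss at least one zone), so 5 is optimal.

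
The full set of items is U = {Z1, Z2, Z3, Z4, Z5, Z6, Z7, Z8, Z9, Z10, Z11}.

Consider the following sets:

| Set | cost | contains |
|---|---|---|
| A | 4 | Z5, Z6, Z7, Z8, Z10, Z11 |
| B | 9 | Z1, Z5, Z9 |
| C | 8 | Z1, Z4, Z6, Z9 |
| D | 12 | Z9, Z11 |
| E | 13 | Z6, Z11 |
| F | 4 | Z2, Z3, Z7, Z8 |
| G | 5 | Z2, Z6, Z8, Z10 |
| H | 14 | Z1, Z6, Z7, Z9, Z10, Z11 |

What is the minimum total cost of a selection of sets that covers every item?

A, C, F together cover every item (A ∪ C ∪ F = {Z1, Z2, Z3, Z4, Z5, Z6, Z7, Z8, Z9, Z10, Z11}); total cost 4 + 8 + 4 = 16.
No covering selection has total cost below 16.

16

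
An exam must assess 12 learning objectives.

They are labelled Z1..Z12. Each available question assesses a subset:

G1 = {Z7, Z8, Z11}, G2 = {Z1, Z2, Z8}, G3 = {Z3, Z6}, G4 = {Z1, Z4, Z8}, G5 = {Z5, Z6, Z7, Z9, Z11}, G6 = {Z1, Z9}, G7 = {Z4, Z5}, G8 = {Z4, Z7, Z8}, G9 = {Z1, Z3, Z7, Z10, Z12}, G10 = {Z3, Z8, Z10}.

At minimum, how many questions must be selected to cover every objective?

4

G2 and G5 and G7 and G9 together: G2 ∪ G5 ∪ G7 ∪ G9 = {Z1, Z2, Z3, Z4, Z5, Z6, Z7, Z8, Z9, Z10, Z11, Z12} — every objective is covered.
No 3 of the 10 questions cover everything (all 120 combinations miss at least one objective), so 4 is optimal.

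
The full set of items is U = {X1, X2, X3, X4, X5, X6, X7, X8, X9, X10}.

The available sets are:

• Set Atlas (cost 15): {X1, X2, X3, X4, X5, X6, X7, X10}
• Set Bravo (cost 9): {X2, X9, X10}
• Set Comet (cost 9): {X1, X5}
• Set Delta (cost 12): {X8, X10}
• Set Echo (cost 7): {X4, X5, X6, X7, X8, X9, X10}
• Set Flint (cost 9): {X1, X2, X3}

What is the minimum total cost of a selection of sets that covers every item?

Echo, Flint together cover every item (Echo ∪ Flint = {X1, X2, X3, X4, X5, X6, X7, X8, X9, X10}); total cost 7 + 9 = 16.
No covering selection has total cost below 16.

16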